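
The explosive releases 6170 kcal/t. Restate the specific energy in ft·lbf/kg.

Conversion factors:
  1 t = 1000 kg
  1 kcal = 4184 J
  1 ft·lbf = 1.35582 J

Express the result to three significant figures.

1.90×10⁴ ft·lbf/kg

6170 kcal/t × 4184 J/kcal ÷ 1000 kg/t = 25815.3 J/kg
25815.3 J/kg ÷ 1.35582 J/ft·lbf = 19040.4 ft·lbf/kg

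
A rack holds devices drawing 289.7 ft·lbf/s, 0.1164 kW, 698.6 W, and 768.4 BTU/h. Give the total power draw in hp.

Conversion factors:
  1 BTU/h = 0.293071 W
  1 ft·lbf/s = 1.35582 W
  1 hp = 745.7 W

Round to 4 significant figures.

289.7 ft·lbf/s × 1.35582 = 392.781 W
0.1164 kW × 1000 = 116.4 W
698.6 W (already W)
768.4 BTU/h × 0.293071 = 225.196 W
Total: 392.781 + 116.4 + 698.6 + 225.196 = 1432.98 W
In hp: 1432.98 / 745.7 = 1.92166 hp

1.922 hp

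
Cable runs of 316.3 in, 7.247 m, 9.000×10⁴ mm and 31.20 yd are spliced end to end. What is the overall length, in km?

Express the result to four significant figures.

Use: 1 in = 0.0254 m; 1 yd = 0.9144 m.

316.3 in × 0.0254 = 8.03402 m
7.247 m (already m)
9.000×10⁴ mm × 0.001 = 90 m
31.20 yd × 0.9144 = 28.5293 m
Combined: 8.03402 + 7.247 + 90 + 28.5293 = 133.81 m
In km: 133.81 / 1000 = 0.13381 km

0.1338 km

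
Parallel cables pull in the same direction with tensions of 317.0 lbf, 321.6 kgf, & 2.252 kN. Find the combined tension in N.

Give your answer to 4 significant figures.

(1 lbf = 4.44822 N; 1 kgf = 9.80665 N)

6816 N

317.0 lbf × 4.44822 → 1410.09 N
321.6 kgf × 9.80665 → 3153.82 N
2.252 kN × 1000 → 2252 N
Total: 1410.09 + 3153.82 + 2252 = 6815.91 N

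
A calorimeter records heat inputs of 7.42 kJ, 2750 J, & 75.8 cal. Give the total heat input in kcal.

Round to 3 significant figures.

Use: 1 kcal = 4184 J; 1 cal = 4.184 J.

2.51 kcal

7.42 kJ × 1000 = 7420 J
2750 J (already J)
75.8 cal × 4.184 = 317.147 J
Sum: 7420 + 2750 + 317.147 = 10487.1 J
In kcal: 10487.1 / 4184 = 2.50648 kcal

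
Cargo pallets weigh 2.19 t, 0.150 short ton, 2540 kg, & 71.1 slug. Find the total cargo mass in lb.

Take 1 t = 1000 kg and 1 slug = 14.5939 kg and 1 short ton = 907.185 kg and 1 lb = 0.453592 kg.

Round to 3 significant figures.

1.30×10⁴ lb

2.19 t × 1000 = 2190 kg
0.150 short ton × 907.185 = 136.078 kg
2540 kg (already kg)
71.1 slug × 14.5939 = 1037.63 kg
Combined: 2190 + 136.078 + 2540 + 1037.63 = 5903.71 kg
In lb: 5903.71 / 0.453592 = 13015.5 lb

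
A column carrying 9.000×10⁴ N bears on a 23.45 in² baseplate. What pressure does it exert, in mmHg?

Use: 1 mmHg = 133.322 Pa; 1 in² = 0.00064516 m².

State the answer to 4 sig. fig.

23.45 in² × 0.00064516 = 0.015129 m²
P = F / A = 90000 N / 0.015129 m² = 5.94884×10⁶ Pa
5.94884×10⁶ Pa ÷ (133.322 Pa/mmHg) = 44620.1 mmHg

4.462×10⁴ mmHg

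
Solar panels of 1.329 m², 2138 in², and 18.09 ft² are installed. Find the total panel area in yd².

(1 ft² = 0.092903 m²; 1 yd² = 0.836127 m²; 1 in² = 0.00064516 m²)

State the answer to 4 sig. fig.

5.249 yd²

1.329 m² (already m²)
2138 in² × 0.00064516 = 1.37935 m²
18.09 ft² × 0.092903 = 1.68062 m²
Combined: 1.329 + 1.37935 + 1.68062 = 4.38897 m²
In yd²: 4.38897 / 0.836127 = 5.24917 yd²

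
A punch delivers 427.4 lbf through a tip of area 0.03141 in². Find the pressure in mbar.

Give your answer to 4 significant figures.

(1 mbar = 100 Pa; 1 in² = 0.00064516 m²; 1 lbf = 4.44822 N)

9.382×10⁵ mbar

427.4 lbf × 4.44822 → 1901.17 N
0.03141 in² × 0.00064516 → 2.02645×10⁻⁵ m²
P = F / A = 1901.17 N / 2.02645×10⁻⁵ m² = 9.38178×10⁷ Pa
9.38178×10⁷ Pa ÷ (100 Pa/mbar) = 938178 mbar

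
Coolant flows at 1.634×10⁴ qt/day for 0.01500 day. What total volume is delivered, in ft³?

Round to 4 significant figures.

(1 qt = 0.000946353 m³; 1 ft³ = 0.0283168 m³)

8.191 ft³

1.634×10⁴ qt/day → 1.78975×10⁻⁴ m³/s
0.01500 day → 1296 s
V = Q × t = 1.78975×10⁻⁴ × 1296 = 0.231952 m³
In ft³: 0.231952 / 0.0283168 = 8.19132 ft³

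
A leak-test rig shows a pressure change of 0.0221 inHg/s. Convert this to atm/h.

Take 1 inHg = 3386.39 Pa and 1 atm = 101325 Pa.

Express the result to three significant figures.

0.0221 inHg/s × 3386.39 Pa/inHg = 74.8392 Pa/s
74.8392 Pa/s ÷ 101325 Pa/atm × 3600 s/h = 2.65898 atm/h

2.66 atm/h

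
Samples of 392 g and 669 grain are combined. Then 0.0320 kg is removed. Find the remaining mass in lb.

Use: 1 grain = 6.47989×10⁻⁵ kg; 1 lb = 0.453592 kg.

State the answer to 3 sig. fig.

0.889 lb

392 g × 0.001 = 0.392 kg
669 grain × 6.47989×10⁻⁵ = 0.0433505 kg
0.0320 kg (already kg)
Net: 0.392 + 0.0433505 − 0.032 = 0.40335 kg
In lb: 0.40335 / 0.453592 = 0.889235 lb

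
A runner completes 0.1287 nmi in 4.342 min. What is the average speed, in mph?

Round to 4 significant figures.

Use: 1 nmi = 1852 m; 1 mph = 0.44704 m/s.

0.1287 nmi × 1852 = 238.352 m
4.342 min × 60 = 260.52 s
v = d / t = 238.352 m / 260.52 s = 0.914909 m/s
0.914909 m/s ÷ (0.44704 m/s/mph) = 2.04659 mph

2.047 mph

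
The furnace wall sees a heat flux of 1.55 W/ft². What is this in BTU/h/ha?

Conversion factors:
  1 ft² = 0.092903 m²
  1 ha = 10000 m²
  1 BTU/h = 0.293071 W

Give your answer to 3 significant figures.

1.55 W/ft² ÷ 0.092903 m²/ft² = 16.6841 W/m²
16.6841 W/m² ÷ 0.293071 W/BTU/h × 10000 m²/ha = 569285 BTU/h/ha

5.69×10⁵ BTU/h/ha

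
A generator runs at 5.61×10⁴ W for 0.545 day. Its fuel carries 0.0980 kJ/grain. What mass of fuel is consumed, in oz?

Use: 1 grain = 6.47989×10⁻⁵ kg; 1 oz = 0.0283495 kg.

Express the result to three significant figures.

0.545 day → 47088 s
E = P × t = 56100 × 47088 = 2.64164×10⁹ J
0.0980 kJ/grain → 1.51237×10⁶ J/kg
m = E / e_s = 2.64164×10⁹ / 1.51237×10⁶ = 1746.69 kg
In oz: 1746.69 / 0.0283495 = 61612.7 oz

6.16×10⁴ oz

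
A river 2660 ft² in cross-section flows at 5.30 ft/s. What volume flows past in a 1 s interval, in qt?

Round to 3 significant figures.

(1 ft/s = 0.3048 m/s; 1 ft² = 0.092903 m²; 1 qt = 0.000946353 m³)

5.30 ft/s × 0.3048 = 1.61544 m/s
2660 ft² × 0.092903 = 247.122 m²
V = v × A × t = 1.61544 m/s × 247.122 m² × 1 s = 399.211 m³
399.211 m³ ÷ (0.000946353 m³/qt) = 421842 qt

4.22×10⁵ qt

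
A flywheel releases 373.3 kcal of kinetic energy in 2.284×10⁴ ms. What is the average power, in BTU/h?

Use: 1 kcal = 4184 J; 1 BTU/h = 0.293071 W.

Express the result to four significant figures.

2.333×10⁵ BTU/h

373.3 kcal × 4184 → 1.56189×10⁶ J
2.284×10⁴ ms × 0.001 → 22.84 s
P = E / t = 1.56189×10⁶ J / 22.84 s = 68384 W
68384 W ÷ (0.293071 W/BTU/h) = 233336 BTU/h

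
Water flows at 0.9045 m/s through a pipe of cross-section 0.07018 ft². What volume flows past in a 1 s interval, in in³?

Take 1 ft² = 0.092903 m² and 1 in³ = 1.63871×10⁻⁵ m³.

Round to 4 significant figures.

0.07018 ft² × 0.092903 → 0.00651993 m²
V = v × A × t = 0.9045 m/s × 0.00651993 m² × 1 s = 0.00589728 m³
0.00589728 m³ ÷ (1.63871×10⁻⁵ m³/in³) = 359.873 in³

359.9 in³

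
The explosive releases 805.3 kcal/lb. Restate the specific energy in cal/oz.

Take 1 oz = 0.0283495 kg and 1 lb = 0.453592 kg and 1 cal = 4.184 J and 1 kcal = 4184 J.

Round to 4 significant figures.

5.033×10⁴ cal/oz

805.3 kcal/lb × 4184 J/kcal ÷ 0.453592 kg/lb = 7.42821×10⁶ J/kg
7.42821×10⁶ J/kg ÷ 4.184 J/cal × 0.0283495 kg/oz = 50331.3 cal/oz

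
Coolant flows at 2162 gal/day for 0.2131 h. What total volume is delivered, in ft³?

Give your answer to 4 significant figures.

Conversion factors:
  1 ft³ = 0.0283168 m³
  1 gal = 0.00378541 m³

2162 gal/day → 9.47229×10⁻⁵ m³/s
0.2131 h → 767.16 s
V = Q × t = 9.47229×10⁻⁵ × 767.16 = 0.0726676 m³
In ft³: 0.0726676 / 0.0283168 = 2.56624 ft³

2.566 ft³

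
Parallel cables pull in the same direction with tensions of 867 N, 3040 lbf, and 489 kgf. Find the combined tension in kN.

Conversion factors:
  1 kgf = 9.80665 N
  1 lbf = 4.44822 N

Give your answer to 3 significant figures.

19.2 kN

867 N (already N)
3040 lbf × 4.44822 = 13522.6 N
489 kgf × 9.80665 = 4795.45 N
Combined: 867 + 13522.6 + 4795.45 = 19185 N
In kN: 19185 / 1000 = 19.185 kN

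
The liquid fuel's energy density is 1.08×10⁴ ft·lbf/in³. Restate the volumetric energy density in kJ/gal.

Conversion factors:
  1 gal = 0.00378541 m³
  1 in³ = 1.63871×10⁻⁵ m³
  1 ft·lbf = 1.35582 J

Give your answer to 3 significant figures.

3380 kJ/gal

1.08×10⁴ ft·lbf/in³ × 1.35582 J/ft·lbf ÷ 1.63871×10⁻⁵ m³/in³ = 8.9356×10⁸ J/m³
8.9356×10⁸ J/m³ ÷ 1000 J/kJ × 0.00378541 m³/gal = 3382.49 kJ/gal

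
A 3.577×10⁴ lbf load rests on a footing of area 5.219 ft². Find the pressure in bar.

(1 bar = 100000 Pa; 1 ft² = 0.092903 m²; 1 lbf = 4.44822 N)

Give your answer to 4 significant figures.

3.577×10⁴ lbf × 4.44822 = 159113 N
5.219 ft² × 0.092903 = 0.484861 m²
P = F / A = 159113 N / 0.484861 m² = 328162 Pa
328162 Pa ÷ (100000 Pa/bar) = 3.28162 bar

3.282 bar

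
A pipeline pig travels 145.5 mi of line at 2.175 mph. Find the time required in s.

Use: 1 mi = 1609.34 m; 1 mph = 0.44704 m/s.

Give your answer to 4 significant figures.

145.5 mi × 1609.34 = 234159 m
2.175 mph × 0.44704 = 0.972312 m/s
t = d / v = 234159 m / 0.972312 m/s = 240827 s

2.408×10⁵ s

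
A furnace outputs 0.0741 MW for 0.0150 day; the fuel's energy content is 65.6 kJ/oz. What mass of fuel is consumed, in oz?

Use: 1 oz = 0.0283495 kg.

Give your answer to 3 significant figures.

1460 oz

0.0741 MW → 74100 W
0.0150 day → 1296 s
E = P × t = 74100 × 1296 = 9.60336×10⁷ J
65.6 kJ/oz → 2.31397×10⁶ J/kg
m = E / e_s = 9.60336×10⁷ / 2.31397×10⁶ = 41.5017 kg
In oz: 41.5017 / 0.0283495 = 1463.93 oz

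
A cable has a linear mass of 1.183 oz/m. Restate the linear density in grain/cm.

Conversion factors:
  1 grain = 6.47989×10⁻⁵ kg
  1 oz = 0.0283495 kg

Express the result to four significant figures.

5.176 grain/cm

1.183 oz/m × 0.0283495 kg/oz = 0.0335375 kg/m
0.0335375 kg/m ÷ 6.47989×10⁻⁵ kg/grain × 0.01 m/cm = 5.17563 grain/cm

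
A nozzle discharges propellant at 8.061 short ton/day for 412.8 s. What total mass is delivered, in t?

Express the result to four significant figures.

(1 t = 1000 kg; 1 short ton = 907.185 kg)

8.061 short ton/day → 0.0846391 kg/s
m = ṁ × t = 0.0846391 × 412.8 = 34.939 kg
In t: 34.939 / 1000 = 0.034939 t

0.03494 t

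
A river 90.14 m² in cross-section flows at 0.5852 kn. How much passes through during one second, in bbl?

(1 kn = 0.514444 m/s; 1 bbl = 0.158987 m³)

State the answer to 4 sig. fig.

170.7 bbl

0.5852 kn × 0.514444 = 0.301053 m/s
V = v × A × t = 0.301053 m/s × 90.14 m² × 1 s = 27.1369 m³
27.1369 m³ ÷ (0.158987 m³/bbl) = 170.686 bbl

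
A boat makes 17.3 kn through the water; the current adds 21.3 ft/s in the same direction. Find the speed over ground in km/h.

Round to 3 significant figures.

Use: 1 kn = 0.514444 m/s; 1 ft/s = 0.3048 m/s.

17.3 kn × 0.514444 → 8.89988 m/s
21.3 ft/s × 0.3048 → 6.49224 m/s
Total: 8.89988 + 6.49224 = 15.3921 m/s
In km/h: 15.3921 / (1/3.6) = 55.4116 km/h

55.4 km/h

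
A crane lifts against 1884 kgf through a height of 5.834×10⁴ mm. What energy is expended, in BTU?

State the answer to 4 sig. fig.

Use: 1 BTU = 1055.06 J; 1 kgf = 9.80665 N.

1884 kgf × 9.80665 = 18475.7 N
5.834×10⁴ mm × 0.001 = 58.34 m
W = F × d = 18475.7 N × 58.34 m = 1.07787×10⁶ J
1.07787×10⁶ J ÷ (1055.06 J/BTU) = 1021.62 BTU

1022 BTU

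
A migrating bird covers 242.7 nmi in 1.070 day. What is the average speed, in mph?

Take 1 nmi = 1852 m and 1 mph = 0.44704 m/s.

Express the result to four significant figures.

242.7 nmi × 1852 → 449480 m
1.070 day × 86400 → 92448 s
v = d / t = 449480 m / 92448 s = 4.86198 m/s
4.86198 m/s ÷ (0.44704 m/s/mph) = 10.8759 mph

10.88 mph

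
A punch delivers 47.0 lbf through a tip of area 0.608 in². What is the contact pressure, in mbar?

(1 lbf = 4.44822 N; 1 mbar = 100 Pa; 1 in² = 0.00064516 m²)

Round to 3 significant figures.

5330 mbar

47.0 lbf × 4.44822 → 209.066 N
0.608 in² × 0.00064516 → 3.92257×10⁻⁴ m²
P = F / A = 209.066 N / 3.92257×10⁻⁴ m² = 532982 Pa
532982 Pa ÷ (100 Pa/mbar) = 5329.82 mbar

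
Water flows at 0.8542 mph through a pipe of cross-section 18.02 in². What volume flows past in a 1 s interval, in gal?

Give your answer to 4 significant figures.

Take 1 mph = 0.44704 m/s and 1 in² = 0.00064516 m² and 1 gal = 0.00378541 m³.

1.173 gal

0.8542 mph × 0.44704 → 0.381862 m/s
18.02 in² × 0.00064516 → 0.0116258 m²
V = v × A × t = 0.381862 m/s × 0.0116258 m² × 1 s = 0.00443945 m³
0.00443945 m³ ÷ (0.00378541 m³/gal) = 1.17278 gal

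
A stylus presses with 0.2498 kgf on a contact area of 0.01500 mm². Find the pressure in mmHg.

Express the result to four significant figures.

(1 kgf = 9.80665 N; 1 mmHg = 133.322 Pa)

0.2498 kgf × 9.80665 → 2.4497 N
0.01500 mm² × 10⁻⁶ → 1.5×10⁻⁸ m²
P = F / A = 2.4497 N / 1.5×10⁻⁸ m² = 1.63313×10⁸ Pa
1.63313×10⁸ Pa ÷ (133.322 Pa/mmHg) = 1.22495×10⁶ mmHg

1.225×10⁶ mmHg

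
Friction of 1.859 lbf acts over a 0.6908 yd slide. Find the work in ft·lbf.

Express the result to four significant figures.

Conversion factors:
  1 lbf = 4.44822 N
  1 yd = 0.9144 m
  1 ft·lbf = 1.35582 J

3.853 ft·lbf

1.859 lbf × 4.44822 → 8.26924 N
0.6908 yd × 0.9144 → 0.631668 m
W = F × d = 8.26924 N × 0.631668 m = 5.22341 J
5.22341 J ÷ (1.35582 J/ft·lbf) = 3.85258 ft·lbf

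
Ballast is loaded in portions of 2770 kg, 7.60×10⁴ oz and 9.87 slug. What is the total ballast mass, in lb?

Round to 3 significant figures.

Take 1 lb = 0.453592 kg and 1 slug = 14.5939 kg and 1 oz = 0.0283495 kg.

1.12×10⁴ lb

2770 kg (already kg)
7.60×10⁴ oz × 0.0283495 = 2154.56 kg
9.87 slug × 14.5939 = 144.042 kg
Total: 2770 + 2154.56 + 144.042 = 5068.6 kg
In lb: 5068.6 / 0.453592 = 11174.4 lb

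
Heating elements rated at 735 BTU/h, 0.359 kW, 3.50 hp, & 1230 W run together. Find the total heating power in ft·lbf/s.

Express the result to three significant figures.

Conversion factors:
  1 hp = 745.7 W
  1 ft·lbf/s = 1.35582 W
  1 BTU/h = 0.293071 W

735 BTU/h × 0.293071 → 215.407 W
0.359 kW × 1000 → 359 W
3.50 hp × 745.7 → 2609.95 W
1230 W (already W)
Sum: 215.407 + 359 + 2609.95 + 1230 = 4414.36 W
In ft·lbf/s: 4414.36 / 1.35582 = 3255.86 ft·lbf/s

3260 ft·lbf/s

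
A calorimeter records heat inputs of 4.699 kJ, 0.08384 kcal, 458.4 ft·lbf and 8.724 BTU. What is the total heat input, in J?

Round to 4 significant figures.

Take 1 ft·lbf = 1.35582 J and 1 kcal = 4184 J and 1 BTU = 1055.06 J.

4.699 kJ × 1000 = 4699 J
0.08384 kcal × 4184 = 350.787 J
458.4 ft·lbf × 1.35582 = 621.508 J
8.724 BTU × 1055.06 = 9204.34 J
Total: 4699 + 350.787 + 621.508 + 9204.34 = 14875.6 J

1.488×10⁴ J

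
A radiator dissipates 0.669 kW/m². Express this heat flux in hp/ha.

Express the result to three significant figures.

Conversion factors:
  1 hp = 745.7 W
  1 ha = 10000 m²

8970 hp/ha

0.669 kW/m² × 1000 W/kW = 669 W/m²
669 W/m² ÷ 745.7 W/hp × 10000 m²/ha = 8971.44 hp/ha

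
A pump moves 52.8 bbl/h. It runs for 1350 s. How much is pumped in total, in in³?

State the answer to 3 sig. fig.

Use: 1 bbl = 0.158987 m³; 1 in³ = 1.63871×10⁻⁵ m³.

52.8 bbl/h → 0.00233181 m³/s
V = Q × t = 0.00233181 × 1350 = 3.14794 m³
In in³: 3.14794 / 1.63871×10⁻⁵ = 192099 in³

1.92×10⁵ in³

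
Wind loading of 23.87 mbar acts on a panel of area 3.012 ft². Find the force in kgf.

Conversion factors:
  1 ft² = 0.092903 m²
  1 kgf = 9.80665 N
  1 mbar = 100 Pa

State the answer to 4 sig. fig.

68.11 kgf

23.87 mbar × 100 = 2387 Pa
3.012 ft² × 0.092903 = 0.279824 m²
F = P × A = 2387 Pa × 0.279824 m² = 667.94 N
667.94 N ÷ (9.80665 N/kgf) = 68.1109 kgf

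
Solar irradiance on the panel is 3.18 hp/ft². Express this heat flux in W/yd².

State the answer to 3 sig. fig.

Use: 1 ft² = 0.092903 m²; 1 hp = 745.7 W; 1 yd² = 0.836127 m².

2.13×10⁴ W/yd²

3.18 hp/ft² × 745.7 W/hp ÷ 0.092903 m²/ft² = 25524.8 W/m²
25524.8 W/m² × 0.836127 m²/yd² = 21342 W/yd²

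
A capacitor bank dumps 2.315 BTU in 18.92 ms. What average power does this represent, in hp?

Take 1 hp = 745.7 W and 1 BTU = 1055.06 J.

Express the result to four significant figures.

2.315 BTU × 1055.06 → 2442.46 J
18.92 ms × 0.001 → 0.01892 s
P = E / t = 2442.46 J / 0.01892 s = 129094 W
129094 W ÷ (745.7 W/hp) = 173.118 hp

173.1 hp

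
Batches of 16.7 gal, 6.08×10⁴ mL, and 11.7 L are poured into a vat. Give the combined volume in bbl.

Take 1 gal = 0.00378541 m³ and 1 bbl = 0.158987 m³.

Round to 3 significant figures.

16.7 gal × 0.00378541 = 0.0632163 m³
6.08×10⁴ mL × 10⁻⁶ = 0.0608 m³
11.7 L × 0.001 = 0.0117 m³
Total: 0.0632163 + 0.0608 + 0.0117 = 0.135716 m³
In bbl: 0.135716 / 0.158987 = 0.85363 bbl

0.854 bbl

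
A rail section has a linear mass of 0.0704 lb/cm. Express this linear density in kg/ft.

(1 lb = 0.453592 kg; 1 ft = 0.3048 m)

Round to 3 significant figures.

0.973 kg/ft

0.0704 lb/cm × 0.453592 kg/lb ÷ 0.01 m/cm = 3.19329 kg/m
3.19329 kg/m × 0.3048 m/ft = 0.973315 kg/ft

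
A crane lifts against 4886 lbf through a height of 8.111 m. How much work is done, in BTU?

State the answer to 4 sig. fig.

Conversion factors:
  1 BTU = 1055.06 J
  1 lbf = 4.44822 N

167.1 BTU

4886 lbf × 4.44822 = 21734 N
W = F × d = 21734 N × 8.111 m = 176284 J
176284 J ÷ (1055.06 J/BTU) = 167.084 BTU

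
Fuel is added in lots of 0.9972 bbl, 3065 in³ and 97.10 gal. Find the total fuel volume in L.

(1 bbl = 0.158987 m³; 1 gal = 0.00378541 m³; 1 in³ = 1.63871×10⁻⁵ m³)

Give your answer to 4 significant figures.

0.9972 bbl × 0.158987 = 0.158542 m³
3065 in³ × 1.63871×10⁻⁵ = 0.0502265 m³
97.10 gal × 0.00378541 = 0.367563 m³
Total: 0.158542 + 0.0502265 + 0.367563 = 0.576332 m³
In L: 0.576332 / 0.001 = 576.332 L

576.3 L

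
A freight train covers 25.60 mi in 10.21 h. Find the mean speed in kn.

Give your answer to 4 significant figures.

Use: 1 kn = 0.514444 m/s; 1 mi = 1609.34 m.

25.60 mi × 1609.34 = 41199.1 m
10.21 h × 3600 = 36756 s
v = d / t = 41199.1 m / 36756 s = 1.12088 m/s
1.12088 m/s ÷ (0.514444 m/s/kn) = 2.17882 kn

2.179 kn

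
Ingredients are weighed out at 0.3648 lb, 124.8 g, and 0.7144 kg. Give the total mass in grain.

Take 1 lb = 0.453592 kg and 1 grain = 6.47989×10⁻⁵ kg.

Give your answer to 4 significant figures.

0.3648 lb × 0.453592 = 0.16547 kg
124.8 g × 0.001 = 0.1248 kg
0.7144 kg (already kg)
Combined: 0.16547 + 0.1248 + 0.7144 = 1.00467 kg
In grain: 1.00467 / 6.47989×10⁻⁵ = 15504.4 grain

1.550×10⁴ grain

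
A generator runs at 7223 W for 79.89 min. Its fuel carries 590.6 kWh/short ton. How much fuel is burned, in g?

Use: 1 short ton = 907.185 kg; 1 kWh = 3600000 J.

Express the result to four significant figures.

1.477×10⁴ g

79.89 min → 4793.4 s
E = P × t = 7223 × 4793.4 = 3.46227×10⁷ J
590.6 kWh/short ton → 2.34369×10⁶ J/kg
m = E / e_s = 3.46227×10⁷ / 2.34369×10⁶ = 14.7727 kg
In g: 14.7727 / 0.001 = 14772.7 g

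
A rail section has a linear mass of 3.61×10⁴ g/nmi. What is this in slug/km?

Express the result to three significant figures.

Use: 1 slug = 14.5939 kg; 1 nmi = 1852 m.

3.61×10⁴ g/nmi × 0.001 kg/g ÷ 1852 m/nmi = 0.0194924 kg/m
0.0194924 kg/m ÷ 14.5939 kg/slug × 1000 m/km = 1.33565 slug/km

1.34 slug/km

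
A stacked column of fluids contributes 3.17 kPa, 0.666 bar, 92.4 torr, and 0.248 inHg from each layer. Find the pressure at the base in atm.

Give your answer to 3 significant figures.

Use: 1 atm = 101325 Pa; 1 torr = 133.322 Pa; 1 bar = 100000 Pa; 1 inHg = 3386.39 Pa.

0.818 atm

3.17 kPa × 1000 = 3170 Pa
0.666 bar × 100000 = 66600 Pa
92.4 torr × 133.322 = 12319 Pa
0.248 inHg × 3386.39 = 839.825 Pa
Total: 3170 + 66600 + 12319 + 839.825 = 82928.8 Pa
In atm: 82928.8 / 101325 = 0.818444 atm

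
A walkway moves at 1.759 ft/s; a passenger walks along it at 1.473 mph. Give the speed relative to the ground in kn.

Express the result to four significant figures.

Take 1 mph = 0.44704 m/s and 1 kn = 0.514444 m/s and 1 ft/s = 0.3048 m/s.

1.759 ft/s × 0.3048 = 0.536143 m/s
1.473 mph × 0.44704 = 0.65849 m/s
Total: 0.536143 + 0.65849 = 1.19463 m/s
In kn: 1.19463 / 0.514444 = 2.32218 kn

2.322 kn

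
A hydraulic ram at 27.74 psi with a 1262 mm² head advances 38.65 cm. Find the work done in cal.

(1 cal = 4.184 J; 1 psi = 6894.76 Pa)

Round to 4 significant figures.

27.74 psi → 191261 Pa
1262 mm² → 0.001262 m²
F = P × A = 191261 × 0.001262 = 241.371 N
38.65 cm → 0.3865 m
W = F × d = 241.371 × 0.3865 = 93.2899 J
In cal: 93.2899 / 4.184 = 22.2968 cal

22.30 cal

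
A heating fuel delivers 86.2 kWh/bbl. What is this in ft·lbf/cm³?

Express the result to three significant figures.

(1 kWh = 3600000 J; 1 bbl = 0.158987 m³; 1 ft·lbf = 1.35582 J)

86.2 kWh/bbl × 3600000 J/kWh ÷ 0.158987 m³/bbl = 1.95186×10⁹ J/m³
1.95186×10⁹ J/m³ ÷ 1.35582 J/ft·lbf × 10⁻⁶ m³/cm³ = 1439.62 ft·lbf/cm³

1440 ft·lbf/cm³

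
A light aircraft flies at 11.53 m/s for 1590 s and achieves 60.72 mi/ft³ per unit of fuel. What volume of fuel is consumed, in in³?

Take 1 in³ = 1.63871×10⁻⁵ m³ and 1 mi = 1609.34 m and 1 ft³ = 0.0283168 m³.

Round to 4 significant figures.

324.2 in³

d = v × t = 11.53 × 1590 = 18332.7 m
60.72 mi/ft³ → 3.45092×10⁶ m/m³
V = d / (distance per unit fuel) = 18332.7 / 3.45092×10⁶ = 0.00531241 m³
In in³: 0.00531241 / 1.63871×10⁻⁵ = 324.182 in³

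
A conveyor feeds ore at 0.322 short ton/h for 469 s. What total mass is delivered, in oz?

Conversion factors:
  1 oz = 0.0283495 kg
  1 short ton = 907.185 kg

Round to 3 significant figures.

1340 oz

0.322 short ton/h → 0.0811427 kg/s
m = ṁ × t = 0.0811427 × 469 = 38.0559 kg
In oz: 38.0559 / 0.0283495 = 1342.38 oz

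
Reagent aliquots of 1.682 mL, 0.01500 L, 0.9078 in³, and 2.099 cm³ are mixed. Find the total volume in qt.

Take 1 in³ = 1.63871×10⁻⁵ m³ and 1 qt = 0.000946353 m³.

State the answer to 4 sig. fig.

1.682 mL × 10⁻⁶ → 1.682×10⁻⁶ m³
0.01500 L × 0.001 → 1.5×10⁻⁵ m³
0.9078 in³ × 1.63871×10⁻⁵ → 1.48762×10⁻⁵ m³
2.099 cm³ × 10⁻⁶ → 2.099×10⁻⁶ m³
Combined: 1.682×10⁻⁶ + 1.5×10⁻⁵ + 1.48762×10⁻⁵ + 2.099×10⁻⁶ = 3.36572×10⁻⁵ m³
In qt: 3.36572×10⁻⁵ / 0.000946353 = 0.0355652 qt

0.03557 qt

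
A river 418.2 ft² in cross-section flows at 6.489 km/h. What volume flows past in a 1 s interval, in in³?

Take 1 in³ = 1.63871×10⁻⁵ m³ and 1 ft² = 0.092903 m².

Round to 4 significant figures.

4.274×10⁶ in³

6.489 km/h × (1/3.6) = 1.8025 m/s
418.2 ft² × 0.092903 = 38.852 m²
V = v × A × t = 1.8025 m/s × 38.852 m² × 1 s = 70.0307 m³
70.0307 m³ ÷ (1.63871×10⁻⁵ m³/in³) = 4.27353×10⁶ in³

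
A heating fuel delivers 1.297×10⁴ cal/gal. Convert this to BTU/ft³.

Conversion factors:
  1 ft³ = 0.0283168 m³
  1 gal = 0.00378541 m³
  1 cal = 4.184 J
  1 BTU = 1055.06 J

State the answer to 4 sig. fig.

384.8 BTU/ft³

1.297×10⁴ cal/gal × 4.184 J/cal ÷ 0.00378541 m³/gal = 1.43357×10⁷ J/m³
1.43357×10⁷ J/m³ ÷ 1055.06 J/BTU × 0.0283168 m³/ft³ = 384.756 BTU/ft³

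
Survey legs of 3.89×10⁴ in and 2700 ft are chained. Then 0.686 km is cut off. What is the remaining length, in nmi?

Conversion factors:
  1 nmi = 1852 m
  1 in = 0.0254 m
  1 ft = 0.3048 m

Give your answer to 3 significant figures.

3.89×10⁴ in × 0.0254 → 988.06 m
2700 ft × 0.3048 → 822.96 m
0.686 km × 1000 → 686 m
Result: 988.06 + 822.96 − 686 = 1125.02 m
In nmi: 1125.02 / 1852 = 0.607462 nmi

0.607 nmi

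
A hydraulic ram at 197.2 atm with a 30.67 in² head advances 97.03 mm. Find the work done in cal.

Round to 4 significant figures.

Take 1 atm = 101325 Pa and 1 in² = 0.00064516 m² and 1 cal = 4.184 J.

197.2 atm → 1.99813×10⁷ Pa
30.67 in² → 0.0197871 m²
F = P × A = 1.99813×10⁷ × 0.0197871 = 395372 N
97.03 mm → 0.09703 m
W = F × d = 395372 × 0.09703 = 38362.9 J
In cal: 38362.9 / 4.184 = 9168.95 cal

9169 cal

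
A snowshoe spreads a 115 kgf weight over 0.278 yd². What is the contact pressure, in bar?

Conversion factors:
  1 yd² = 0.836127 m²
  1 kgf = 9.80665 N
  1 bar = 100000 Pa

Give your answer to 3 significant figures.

0.0485 bar

115 kgf × 9.80665 = 1127.76 N
0.278 yd² × 0.836127 = 0.232443 m²
P = F / A = 1127.76 N / 0.232443 m² = 4851.77 Pa
4851.77 Pa ÷ (100000 Pa/bar) = 0.0485177 bar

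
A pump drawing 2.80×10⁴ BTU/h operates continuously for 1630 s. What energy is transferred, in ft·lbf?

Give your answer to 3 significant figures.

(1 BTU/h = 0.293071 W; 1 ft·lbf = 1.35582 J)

9.87×10⁶ ft·lbf

2.80×10⁴ BTU/h × 0.293071 = 8205.99 W
E = P × t = 8205.99 W × 1630 s = 1.33758×10⁷ J
1.33758×10⁷ J ÷ (1.35582 J/ft·lbf) = 9.86547×10⁶ ft·lbf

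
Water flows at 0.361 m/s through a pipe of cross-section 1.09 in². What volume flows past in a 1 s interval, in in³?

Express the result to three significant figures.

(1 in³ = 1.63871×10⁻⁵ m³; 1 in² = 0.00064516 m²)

15.5 in³

1.09 in² × 0.00064516 → 7.03224×10⁻⁴ m²
V = v × A × t = 0.361 m/s × 7.03224×10⁻⁴ m² × 1 s = 2.53864×10⁻⁴ m³
2.53864×10⁻⁴ m³ ÷ (1.63871×10⁻⁵ m³/in³) = 15.4917 in³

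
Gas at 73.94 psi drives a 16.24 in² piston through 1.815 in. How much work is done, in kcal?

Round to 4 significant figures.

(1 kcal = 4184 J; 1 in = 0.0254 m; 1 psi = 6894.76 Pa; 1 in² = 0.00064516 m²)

73.94 psi → 509799 Pa
16.24 in² → 0.0104774 m²
F = P × A = 509799 × 0.0104774 = 5341.37 N
1.815 in → 0.046101 m
W = F × d = 5341.37 × 0.046101 = 246.242 J
In kcal: 246.242 / 4184 = 0.0588533 kcal

0.05885 kcal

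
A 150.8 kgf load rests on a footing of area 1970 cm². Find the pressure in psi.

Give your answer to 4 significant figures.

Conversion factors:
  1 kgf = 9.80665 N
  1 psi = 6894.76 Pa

150.8 kgf × 9.80665 → 1478.84 N
1970 cm² × 0.0001 → 0.197 m²
P = F / A = 1478.84 N / 0.197 m² = 7506.8 Pa
7506.8 Pa ÷ (6894.76 Pa/psi) = 1.08877 psi

1.089 psi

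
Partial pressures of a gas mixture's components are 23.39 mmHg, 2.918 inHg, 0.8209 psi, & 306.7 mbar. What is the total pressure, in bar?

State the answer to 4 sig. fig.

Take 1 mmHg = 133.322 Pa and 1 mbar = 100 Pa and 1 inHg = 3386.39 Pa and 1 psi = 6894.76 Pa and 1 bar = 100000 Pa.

23.39 mmHg × 133.322 → 3118.4 Pa
2.918 inHg × 3386.39 → 9881.49 Pa
0.8209 psi × 6894.76 → 5659.91 Pa
306.7 mbar × 100 → 30670 Pa
Total: 3118.4 + 9881.49 + 5659.91 + 30670 = 49329.8 Pa
In bar: 49329.8 / 100000 = 0.493298 bar

0.4933 bar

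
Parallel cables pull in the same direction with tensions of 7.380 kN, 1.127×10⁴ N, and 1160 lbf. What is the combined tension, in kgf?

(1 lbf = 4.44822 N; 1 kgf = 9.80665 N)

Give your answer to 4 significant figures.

7.380 kN × 1000 = 7380 N
1.127×10⁴ N (already N)
1160 lbf × 4.44822 = 5159.94 N
Sum: 7380 + 11270 + 5159.94 = 23809.9 N
In kgf: 23809.9 / 9.80665 = 2427.93 kgf

2428 kgf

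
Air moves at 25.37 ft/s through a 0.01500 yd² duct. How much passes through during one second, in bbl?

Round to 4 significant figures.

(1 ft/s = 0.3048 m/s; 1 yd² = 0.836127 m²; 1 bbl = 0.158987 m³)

25.37 ft/s × 0.3048 → 7.73278 m/s
0.01500 yd² × 0.836127 → 0.0125419 m²
V = v × A × t = 7.73278 m/s × 0.0125419 m² × 1 s = 0.0969838 m³
0.0969838 m³ ÷ (0.158987 m³/bbl) = 0.610011 bbl

0.6100 bbl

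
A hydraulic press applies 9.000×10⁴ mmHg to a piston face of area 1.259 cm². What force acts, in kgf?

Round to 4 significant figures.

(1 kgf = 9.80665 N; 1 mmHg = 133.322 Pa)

154.0 kgf

9.000×10⁴ mmHg × 133.322 → 1.1999×10⁷ Pa
1.259 cm² × 0.0001 → 1.259×10⁻⁴ m²
F = P × A = 1.1999×10⁷ Pa × 1.259×10⁻⁴ m² = 1510.67 N
1510.67 N ÷ (9.80665 N/kgf) = 154.045 kgf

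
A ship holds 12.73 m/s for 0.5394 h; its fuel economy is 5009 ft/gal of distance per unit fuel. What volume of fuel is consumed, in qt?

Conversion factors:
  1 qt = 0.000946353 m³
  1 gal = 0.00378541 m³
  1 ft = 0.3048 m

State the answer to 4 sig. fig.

0.5394 h → 1941.84 s
d = v × t = 12.73 × 1941.84 = 24719.6 m
5009 ft/gal → 403323 m/m³
V = d / (distance per unit fuel) = 24719.6 / 403323 = 0.0612898 m³
In qt: 0.0612898 / 0.000946353 = 64.7642 qt

64.76 qt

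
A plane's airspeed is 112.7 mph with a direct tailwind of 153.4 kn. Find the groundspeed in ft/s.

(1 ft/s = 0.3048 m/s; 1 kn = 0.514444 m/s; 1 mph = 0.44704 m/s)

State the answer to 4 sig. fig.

424.2 ft/s

112.7 mph × 0.44704 = 50.3814 m/s
153.4 kn × 0.514444 = 78.9157 m/s
Total: 50.3814 + 78.9157 = 129.297 m/s
In ft/s: 129.297 / 0.3048 = 424.203 ft/s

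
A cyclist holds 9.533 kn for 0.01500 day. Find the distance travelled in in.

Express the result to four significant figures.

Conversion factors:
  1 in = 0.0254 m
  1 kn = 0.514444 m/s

2.502×10⁵ in

9.533 kn × 0.514444 → 4.90419 m/s
0.01500 day × 86400 → 1296 s
d = v × t = 4.90419 m/s × 1296 s = 6355.83 m
6355.83 m ÷ (0.0254 m/in) = 250230 in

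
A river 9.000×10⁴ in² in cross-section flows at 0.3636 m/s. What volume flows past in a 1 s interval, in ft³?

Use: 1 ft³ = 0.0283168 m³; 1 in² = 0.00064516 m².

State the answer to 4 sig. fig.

9.000×10⁴ in² × 0.00064516 → 58.0644 m²
V = v × A × t = 0.3636 m/s × 58.0644 m² × 1 s = 21.1122 m³
21.1122 m³ ÷ (0.0283168 m³/ft³) = 745.572 ft³

745.6 ft³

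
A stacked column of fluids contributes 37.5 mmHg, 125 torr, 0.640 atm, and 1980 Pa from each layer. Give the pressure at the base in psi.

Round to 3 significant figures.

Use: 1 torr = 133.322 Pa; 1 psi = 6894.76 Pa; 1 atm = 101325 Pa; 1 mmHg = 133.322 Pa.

37.5 mmHg × 133.322 = 4999.58 Pa
125 torr × 133.322 = 16665.2 Pa
0.640 atm × 101325 = 64848 Pa
1980 Pa (already Pa)
Total: 4999.58 + 16665.2 + 64848 + 1980 = 88492.8 Pa
In psi: 88492.8 / 6894.76 = 12.8348 psi

12.8 psi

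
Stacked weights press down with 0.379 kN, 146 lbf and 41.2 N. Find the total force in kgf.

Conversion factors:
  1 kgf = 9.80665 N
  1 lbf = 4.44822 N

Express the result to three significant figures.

0.379 kN × 1000 = 379 N
146 lbf × 4.44822 = 649.44 N
41.2 N (already N)
Total: 379 + 649.44 + 41.2 = 1069.64 N
In kgf: 1069.64 / 9.80665 = 109.073 kgf

109 kgf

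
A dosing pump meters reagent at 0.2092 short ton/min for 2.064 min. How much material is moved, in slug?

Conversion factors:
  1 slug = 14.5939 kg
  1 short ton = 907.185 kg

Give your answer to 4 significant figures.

0.2092 short ton/min → 3.16305 kg/s
2.064 min → 123.84 s
m = ṁ × t = 3.16305 × 123.84 = 391.712 kg
In slug: 391.712 / 14.5939 = 26.8408 slug

26.84 slug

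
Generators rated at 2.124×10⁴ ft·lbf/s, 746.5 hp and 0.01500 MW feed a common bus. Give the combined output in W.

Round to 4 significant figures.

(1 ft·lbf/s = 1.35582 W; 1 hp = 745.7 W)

6.005×10⁵ W

2.124×10⁴ ft·lbf/s × 1.35582 = 28797.6 W
746.5 hp × 745.7 = 556665 W
0.01500 MW × 1000000 = 15000 W
Sum: 28797.6 + 556665 + 15000 = 600463 W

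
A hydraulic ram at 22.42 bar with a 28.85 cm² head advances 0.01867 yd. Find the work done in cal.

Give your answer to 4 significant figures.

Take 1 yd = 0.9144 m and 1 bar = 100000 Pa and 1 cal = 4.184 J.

26.39 cal

22.42 bar → 2.242×10⁶ Pa
28.85 cm² → 0.002885 m²
F = P × A = 2.242×10⁶ × 0.002885 = 6468.17 N
0.01867 yd → 0.0170718 m
W = F × d = 6468.17 × 0.0170718 = 110.423 J
In cal: 110.423 / 4.184 = 26.3917 cal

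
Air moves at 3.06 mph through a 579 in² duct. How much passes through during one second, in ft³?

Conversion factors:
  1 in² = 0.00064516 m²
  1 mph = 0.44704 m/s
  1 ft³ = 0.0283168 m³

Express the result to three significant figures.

18.0 ft³

3.06 mph × 0.44704 → 1.36794 m/s
579 in² × 0.00064516 → 0.373548 m²
V = v × A × t = 1.36794 m/s × 0.373548 m² × 1 s = 0.510991 m³
0.510991 m³ ÷ (0.0283168 m³/ft³) = 18.0455 ft³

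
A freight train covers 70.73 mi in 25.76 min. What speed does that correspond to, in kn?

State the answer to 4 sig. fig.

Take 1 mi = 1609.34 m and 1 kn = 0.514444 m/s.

143.2 kn

70.73 mi × 1609.34 → 113829 m
25.76 min × 60 → 1545.6 s
v = d / t = 113829 m / 1545.6 s = 73.6471 m/s
73.6471 m/s ÷ (0.514444 m/s/kn) = 143.159 kn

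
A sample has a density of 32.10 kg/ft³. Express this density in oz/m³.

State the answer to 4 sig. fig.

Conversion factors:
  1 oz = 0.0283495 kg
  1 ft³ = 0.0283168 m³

32.10 kg/ft³ ÷ 0.0283168 m³/ft³ = 1133.6 kg/m³
1133.6 kg/m³ ÷ 0.0283495 kg/oz = 39986.6 oz/m³

3.999×10⁴ oz/m³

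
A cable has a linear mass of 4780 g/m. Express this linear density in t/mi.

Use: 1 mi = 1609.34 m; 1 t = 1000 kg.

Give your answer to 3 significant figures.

7.69 t/mi

4780 g/m × 0.001 kg/g = 4.78 kg/m
4.78 kg/m ÷ 1000 kg/t × 1609.34 m/mi = 7.69265 t/mi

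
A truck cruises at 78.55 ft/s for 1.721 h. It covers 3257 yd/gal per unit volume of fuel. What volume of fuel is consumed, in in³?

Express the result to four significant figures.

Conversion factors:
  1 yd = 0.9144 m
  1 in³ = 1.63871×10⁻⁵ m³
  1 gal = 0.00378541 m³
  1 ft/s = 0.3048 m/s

1.151×10⁴ in³

78.55 ft/s → 23.942 m/s
1.721 h → 6195.6 s
d = v × t = 23.942 × 6195.6 = 148335 m
3257 yd/gal → 786758 m/m³
V = d / (distance per unit fuel) = 148335 / 786758 = 0.18854 m³
In in³: 0.18854 / 1.63871×10⁻⁵ = 11505.4 in³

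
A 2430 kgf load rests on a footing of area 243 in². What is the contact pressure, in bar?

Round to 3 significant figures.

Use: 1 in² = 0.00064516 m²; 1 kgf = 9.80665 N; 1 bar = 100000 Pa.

2430 kgf × 9.80665 → 23830.2 N
243 in² × 0.00064516 → 0.156774 m²
P = F / A = 23830.2 N / 0.156774 m² = 152004 Pa
152004 Pa ÷ (100000 Pa/bar) = 1.52004 bar

1.52 bar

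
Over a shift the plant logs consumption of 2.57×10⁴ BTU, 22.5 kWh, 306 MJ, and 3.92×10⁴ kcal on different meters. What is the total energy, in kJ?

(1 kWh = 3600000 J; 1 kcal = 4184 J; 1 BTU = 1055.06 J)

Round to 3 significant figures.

5.78×10⁵ kJ

2.57×10⁴ BTU × 1055.06 = 2.7115×10⁷ J
22.5 kWh × 3600000 = 8.1×10⁷ J
306 MJ × 1000000 = 3.06×10⁸ J
3.92×10⁴ kcal × 4184 = 1.64013×10⁸ J
Sum: 2.7115×10⁷ + 8.1×10⁷ + 3.06×10⁸ + 1.64013×10⁸ = 5.78128×10⁸ J
In kJ: 5.78128×10⁸ / 1000 = 578128 kJ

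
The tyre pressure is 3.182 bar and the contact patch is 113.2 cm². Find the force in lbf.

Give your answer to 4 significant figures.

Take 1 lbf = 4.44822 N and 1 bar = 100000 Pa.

3.182 bar × 100000 = 318200 Pa
113.2 cm² × 0.0001 = 0.01132 m²
F = P × A = 318200 Pa × 0.01132 m² = 3602.02 N
3602.02 N ÷ (4.44822 N/lbf) = 809.767 lbf

809.8 lbf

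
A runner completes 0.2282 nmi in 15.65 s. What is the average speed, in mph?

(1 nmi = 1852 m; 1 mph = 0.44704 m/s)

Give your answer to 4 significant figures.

60.41 mph

0.2282 nmi × 1852 → 422.626 m
v = d / t = 422.626 m / 15.65 s = 27.0049 m/s
27.0049 m/s ÷ (0.44704 m/s/mph) = 60.4082 mph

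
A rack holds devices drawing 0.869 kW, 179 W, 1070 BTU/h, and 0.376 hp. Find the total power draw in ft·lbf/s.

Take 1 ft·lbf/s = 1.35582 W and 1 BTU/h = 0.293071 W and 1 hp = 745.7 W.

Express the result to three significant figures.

1210 ft·lbf/s

0.869 kW × 1000 → 869 W
179 W (already W)
1070 BTU/h × 0.293071 → 313.586 W
0.376 hp × 745.7 → 280.383 W
Combined: 869 + 179 + 313.586 + 280.383 = 1641.97 W
In ft·lbf/s: 1641.97 / 1.35582 = 1211.05 ft·lbf/s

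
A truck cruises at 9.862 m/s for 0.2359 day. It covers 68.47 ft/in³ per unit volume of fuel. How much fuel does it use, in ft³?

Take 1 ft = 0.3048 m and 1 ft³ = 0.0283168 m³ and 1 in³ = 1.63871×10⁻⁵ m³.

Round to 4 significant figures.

5.574 ft³

0.2359 day → 20381.8 s
d = v × t = 9.862 × 20381.8 = 201005 m
68.47 ft/in³ → 1.27354×10⁶ m/m³
V = d / (distance per unit fuel) = 201005 / 1.27354×10⁶ = 0.157832 m³
In ft³: 0.157832 / 0.0283168 = 5.57379 ft³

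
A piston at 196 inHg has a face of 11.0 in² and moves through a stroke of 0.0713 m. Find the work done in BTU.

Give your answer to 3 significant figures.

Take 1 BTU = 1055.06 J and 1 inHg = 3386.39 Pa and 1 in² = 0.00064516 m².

196 inHg → 663732 Pa
11.0 in² → 0.00709676 m²
F = P × A = 663732 × 0.00709676 = 4710.35 N
W = F × d = 4710.35 × 0.0713 = 335.848 J
In BTU: 335.848 / 1055.06 = 0.318321 BTU

0.318 BTU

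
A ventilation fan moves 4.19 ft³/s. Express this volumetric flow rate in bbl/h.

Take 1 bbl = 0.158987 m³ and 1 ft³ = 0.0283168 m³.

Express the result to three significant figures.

2690 bbl/h

4.19 ft³/s × 0.0283168 m³/ft³ = 0.118647 m³/s
0.118647 m³/s ÷ 0.158987 m³/bbl × 3600 s/h = 2686.57 bbl/h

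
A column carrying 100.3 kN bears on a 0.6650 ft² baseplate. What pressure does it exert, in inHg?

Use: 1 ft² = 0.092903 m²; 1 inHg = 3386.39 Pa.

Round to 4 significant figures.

479.4 inHg

100.3 kN × 1000 = 100300 N
0.6650 ft² × 0.092903 = 0.0617805 m²
P = F / A = 100300 N / 0.0617805 m² = 1.62349×10⁶ Pa
1.62349×10⁶ Pa ÷ (3386.39 Pa/inHg) = 479.416 inHg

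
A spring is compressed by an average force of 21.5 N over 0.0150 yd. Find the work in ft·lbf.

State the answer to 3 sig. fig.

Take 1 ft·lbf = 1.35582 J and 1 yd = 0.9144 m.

0.0150 yd × 0.9144 → 0.013716 m
W = F × d = 21.5 N × 0.013716 m = 0.294894 J
0.294894 J ÷ (1.35582 J/ft·lbf) = 0.217502 ft·lbf

0.218 ft·lbf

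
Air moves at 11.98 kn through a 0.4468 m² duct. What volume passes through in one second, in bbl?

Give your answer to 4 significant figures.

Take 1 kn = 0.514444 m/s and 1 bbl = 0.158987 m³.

11.98 kn × 0.514444 → 6.16304 m/s
V = v × A × t = 6.16304 m/s × 0.4468 m² × 1 s = 2.75365 m³
2.75365 m³ ÷ (0.158987 m³/bbl) = 17.32 bbl

17.32 bbl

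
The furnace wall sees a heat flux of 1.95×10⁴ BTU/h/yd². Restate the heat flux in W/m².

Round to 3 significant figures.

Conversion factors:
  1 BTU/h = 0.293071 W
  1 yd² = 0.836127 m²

1.95×10⁴ BTU/h/yd² × 0.293071 W/BTU/h ÷ 0.836127 m²/yd² = 6834.95 W/m²
6834.95 W/m²  = 6834.95 W/m²

6830 W/m²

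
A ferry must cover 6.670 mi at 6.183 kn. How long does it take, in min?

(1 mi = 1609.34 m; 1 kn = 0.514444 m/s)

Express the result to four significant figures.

6.670 mi × 1609.34 = 10734.3 m
6.183 kn × 0.514444 = 3.18081 m/s
t = d / v = 10734.3 m / 3.18081 m/s = 3374.71 s
3374.71 s ÷ (60 s/min) = 56.2452 min

56.25 min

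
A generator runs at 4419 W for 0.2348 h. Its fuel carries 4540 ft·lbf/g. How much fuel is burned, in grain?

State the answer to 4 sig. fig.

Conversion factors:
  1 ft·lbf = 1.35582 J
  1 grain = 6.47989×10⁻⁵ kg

0.2348 h → 845.28 s
E = P × t = 4419 × 845.28 = 3.73529×10⁶ J
4540 ft·lbf/g → 6.15542×10⁶ J/kg
m = E / e_s = 3.73529×10⁶ / 6.15542×10⁶ = 0.606829 kg
In grain: 0.606829 / 6.47989×10⁻⁵ = 9364.8 grain

9365 grain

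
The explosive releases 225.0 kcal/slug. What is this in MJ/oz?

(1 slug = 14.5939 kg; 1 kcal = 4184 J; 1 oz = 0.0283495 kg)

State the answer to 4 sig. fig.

225.0 kcal/slug × 4184 J/kcal ÷ 14.5939 kg/slug = 64506.4 J/kg
64506.4 J/kg ÷ 1000000 J/MJ × 0.0283495 kg/oz = 0.00182872 MJ/oz

0.001829 MJ/oz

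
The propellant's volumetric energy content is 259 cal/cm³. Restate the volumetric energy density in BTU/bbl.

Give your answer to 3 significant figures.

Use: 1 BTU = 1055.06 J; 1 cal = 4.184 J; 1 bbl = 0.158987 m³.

1.63×10⁵ BTU/bbl

259 cal/cm³ × 4.184 J/cal ÷ 10⁻⁶ m³/cm³ = 1.08366×10⁹ J/m³
1.08366×10⁹ J/m³ ÷ 1055.06 J/BTU × 0.158987 m³/bbl = 163297 BTU/bbl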